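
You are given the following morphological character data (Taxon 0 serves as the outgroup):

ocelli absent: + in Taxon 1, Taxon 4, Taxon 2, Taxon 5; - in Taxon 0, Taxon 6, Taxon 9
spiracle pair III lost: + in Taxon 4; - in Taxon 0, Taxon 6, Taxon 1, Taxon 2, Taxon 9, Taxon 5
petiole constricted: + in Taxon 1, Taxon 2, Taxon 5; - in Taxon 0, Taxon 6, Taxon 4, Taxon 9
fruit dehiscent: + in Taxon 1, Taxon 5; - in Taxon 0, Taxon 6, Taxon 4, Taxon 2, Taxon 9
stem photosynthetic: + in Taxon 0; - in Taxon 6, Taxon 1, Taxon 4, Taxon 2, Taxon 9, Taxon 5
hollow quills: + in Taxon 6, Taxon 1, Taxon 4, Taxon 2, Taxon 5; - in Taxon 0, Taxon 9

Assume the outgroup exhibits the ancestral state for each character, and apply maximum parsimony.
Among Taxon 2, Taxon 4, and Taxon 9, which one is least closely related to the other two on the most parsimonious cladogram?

Character polarity is set by the outgroup: the derived state is whichever differs from the outgroup's state, so for stem photosynthetic the derived state is '-', and for the remaining characters it is '+'.
Only Taxon 1, Taxon 2, Taxon 4, and Taxon 5 show the derived state '+' for ocelli absent, supporting them as a clade.
spiracle pair III lost (derived state '+') is unique to Taxon 4 (autapomorphy; uninformative for grouping).
Only Taxon 1, Taxon 2, and Taxon 5 show the derived state '+' for petiole constricted, supporting them as a clade.
fruit dehiscent: derived state '+' in Taxon 1 and Taxon 5 only — synapomorphy for {Taxon 1, Taxon 5}.
All ingroup taxa share the derived state '-' for stem photosynthetic; it defines the ingroup but does not resolve relationships within it.
hollow quills: derived state '+' in Taxon 1, Taxon 2, Taxon 4, Taxon 5, and Taxon 6 only — synapomorphy for {Taxon 1, Taxon 2, Taxon 4, Taxon 5, Taxon 6}.
Most parsimonious ingroup topology: ((Taxon 6,(((Taxon 1,Taxon 5),Taxon 2),Taxon 4)),Taxon 9).
Taxon 2 and Taxon 4 share a more recent common ancestor with each other than either does with Taxon 9, so Taxon 9 is the least closely related of the three.

Taxon 9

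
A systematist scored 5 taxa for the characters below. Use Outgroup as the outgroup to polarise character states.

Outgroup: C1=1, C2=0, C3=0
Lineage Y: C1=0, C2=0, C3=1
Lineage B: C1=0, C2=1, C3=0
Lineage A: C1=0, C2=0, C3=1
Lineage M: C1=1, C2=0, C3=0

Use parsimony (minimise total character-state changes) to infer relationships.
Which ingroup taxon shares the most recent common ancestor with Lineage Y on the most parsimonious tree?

Character polarity is set by the outgroup: the derived state is whichever differs from the outgroup's state, so for C1 the derived state is '0', and for the remaining characters it is '1'.
C1 (derived state '0') is shared by Lineage A, Lineage B, and Lineage Y — a synapomorphy uniting that clade.
C2: derived state '1' in Lineage B only — an autapomorphy, so it tells us nothing about relationships among taxa.
C3: derived state '1' in Lineage A and Lineage Y only — synapomorphy for {Lineage A, Lineage Y}.
Most parsimonious ingroup topology: (((Lineage Y,Lineage A),Lineage B),Lineage M).
Lineage Y and Lineage A form a cherry on this tree, so they are sister taxa.

Lineage A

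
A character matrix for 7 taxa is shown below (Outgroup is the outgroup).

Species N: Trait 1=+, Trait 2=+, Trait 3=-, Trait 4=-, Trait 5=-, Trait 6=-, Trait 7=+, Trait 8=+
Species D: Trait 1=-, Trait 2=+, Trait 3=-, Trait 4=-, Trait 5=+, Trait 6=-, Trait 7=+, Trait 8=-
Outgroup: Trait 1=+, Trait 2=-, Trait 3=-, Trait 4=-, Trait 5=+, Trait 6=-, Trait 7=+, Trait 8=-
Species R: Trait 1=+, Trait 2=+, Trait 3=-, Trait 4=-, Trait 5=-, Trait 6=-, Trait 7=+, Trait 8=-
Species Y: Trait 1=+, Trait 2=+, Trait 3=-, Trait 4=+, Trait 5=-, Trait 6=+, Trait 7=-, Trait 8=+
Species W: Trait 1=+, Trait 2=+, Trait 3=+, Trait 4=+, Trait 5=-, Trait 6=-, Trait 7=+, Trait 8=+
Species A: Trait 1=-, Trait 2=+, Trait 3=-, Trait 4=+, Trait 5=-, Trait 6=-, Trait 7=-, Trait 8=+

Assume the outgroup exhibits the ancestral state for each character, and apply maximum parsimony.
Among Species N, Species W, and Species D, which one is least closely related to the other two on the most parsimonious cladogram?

Species D

Character polarity is set by the outgroup: the derived state is whichever differs from the outgroup's state, so for Trait 1, Trait 5, Trait 7 the derived state is '-', and for the remaining characters it is '+'.
Trait 1 (state '-') occurs in Species A and Species D but conflicts with the nesting implied by the other characters — most parsimoniously interpreted as homoplasy.
Trait 2 (derived state '+') is shared by all ingroup taxa — unites the whole ingroup.
Trait 3: derived state '+' in Species W only — an autapomorphy, so it tells us nothing about relationships among taxa.
Trait 4 (derived state '+') is shared by Species A, Species W, and Species Y — a synapomorphy uniting that clade.
Trait 5 (derived state '-') is shared by Species A, Species N, Species R, Species W, and Species Y — a synapomorphy uniting that clade.
Trait 6 (derived state '+') is unique to Species Y (autapomorphy; uninformative for grouping).
Trait 7: derived state '-' in Species A and Species Y only — synapomorphy for {Species A, Species Y}.
Trait 8: derived state '+' in Species A, Species N, Species W, and Species Y only — synapomorphy for {Species A, Species N, Species W, Species Y}.
Most parsimonious ingroup topology: (Species D,((((Species Y,Species A),Species W),Species N),Species R)).
Species W and Species N share a more recent common ancestor with each other than either does with Species D, so Species D is the least closely related of the three.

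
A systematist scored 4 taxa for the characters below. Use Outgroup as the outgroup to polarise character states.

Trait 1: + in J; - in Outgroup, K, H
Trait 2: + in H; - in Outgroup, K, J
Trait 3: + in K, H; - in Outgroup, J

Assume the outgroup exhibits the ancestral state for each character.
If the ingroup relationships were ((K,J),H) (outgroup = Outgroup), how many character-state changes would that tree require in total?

4

Map each character onto ((K,J),H) (rooted by Outgroup) and count the minimum state changes it requires (Fitch parsimony):
Trait 1: 1; Trait 2: 1; Trait 3: 2.
Total tree length = 4.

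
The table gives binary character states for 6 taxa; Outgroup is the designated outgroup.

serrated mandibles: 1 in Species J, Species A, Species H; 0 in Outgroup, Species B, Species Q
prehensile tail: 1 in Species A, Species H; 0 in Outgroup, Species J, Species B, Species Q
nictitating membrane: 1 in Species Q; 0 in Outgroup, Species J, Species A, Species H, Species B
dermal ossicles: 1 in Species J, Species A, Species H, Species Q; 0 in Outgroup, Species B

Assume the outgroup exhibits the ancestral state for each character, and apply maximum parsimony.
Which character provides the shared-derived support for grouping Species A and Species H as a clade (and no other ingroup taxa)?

prehensile tail

The outgroup has state '0' for every character, so '1' is the derived state throughout.
serrated mandibles: derived state '1' in Species A, Species H, and Species J only — synapomorphy for {Species A, Species H, Species J}.
prehensile tail: derived state '1' in Species A and Species H only — synapomorphy for {Species A, Species H}.
nictitating membrane: derived state '1' in Species Q only — an autapomorphy, so it tells us nothing about relationships among taxa.
Only Species A, Species H, Species J, and Species Q show the derived state '1' for dermal ossicles, supporting them as a clade.
Most parsimonious ingroup topology: (((Species J,(Species A,Species H)),Species Q),Species B).
The clade {Species A, Species H} is supported by prehensile tail: its derived state '1' occurs in exactly those taxa and in no other taxon (including the outgroup).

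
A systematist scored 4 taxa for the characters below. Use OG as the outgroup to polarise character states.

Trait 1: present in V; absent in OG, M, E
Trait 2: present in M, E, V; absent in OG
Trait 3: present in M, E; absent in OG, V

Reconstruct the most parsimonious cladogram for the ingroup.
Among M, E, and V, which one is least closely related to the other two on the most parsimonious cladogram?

The outgroup has state 'absent' for every character, so 'present' is the derived state throughout.
Trait 1 (derived state 'present') is unique to V (autapomorphy; uninformative for grouping).
Trait 2 (derived state 'present') is shared by all ingroup taxa — unites the whole ingroup.
Only E and M show the derived state 'present' for Trait 3, supporting them as a clade.
Most parsimonious ingroup topology: ((M,E),V).
E and M share a more recent common ancestor with each other than either does with V, so V is the least closely related of the three.

V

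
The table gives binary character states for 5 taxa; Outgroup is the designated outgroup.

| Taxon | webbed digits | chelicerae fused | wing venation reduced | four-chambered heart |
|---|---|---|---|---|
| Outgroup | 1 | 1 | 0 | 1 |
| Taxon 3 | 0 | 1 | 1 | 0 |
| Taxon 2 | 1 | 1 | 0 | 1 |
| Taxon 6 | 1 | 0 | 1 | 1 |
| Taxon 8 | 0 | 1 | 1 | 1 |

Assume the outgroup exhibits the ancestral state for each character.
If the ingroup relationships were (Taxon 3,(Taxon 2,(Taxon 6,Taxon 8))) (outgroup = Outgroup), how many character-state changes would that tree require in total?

Map each character onto (Taxon 3,(Taxon 2,(Taxon 6,Taxon 8))) (rooted by Outgroup) and count the minimum state changes it requires (Fitch parsimony):
webbed digits: 2; chelicerae fused: 1; wing venation reduced: 2; four-chambered heart: 1.
Total tree length = 6.

6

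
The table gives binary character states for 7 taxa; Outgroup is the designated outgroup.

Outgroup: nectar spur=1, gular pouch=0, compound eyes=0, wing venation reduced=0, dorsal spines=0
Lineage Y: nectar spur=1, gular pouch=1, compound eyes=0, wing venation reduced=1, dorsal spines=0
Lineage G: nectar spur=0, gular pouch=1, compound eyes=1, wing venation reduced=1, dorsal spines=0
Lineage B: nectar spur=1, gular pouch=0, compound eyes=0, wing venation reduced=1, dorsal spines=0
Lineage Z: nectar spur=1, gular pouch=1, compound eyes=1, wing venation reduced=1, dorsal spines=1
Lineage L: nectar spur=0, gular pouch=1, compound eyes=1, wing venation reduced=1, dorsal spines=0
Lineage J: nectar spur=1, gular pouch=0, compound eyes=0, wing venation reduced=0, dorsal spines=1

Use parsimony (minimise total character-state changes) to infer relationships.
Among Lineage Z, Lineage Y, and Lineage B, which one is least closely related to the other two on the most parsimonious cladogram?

Lineage B

Character polarity is set by the outgroup: the derived state is whichever differs from the outgroup's state, so for nectar spur the derived state is '0', and for the remaining characters it is '1'.
Only Lineage G and Lineage L show the derived state '0' for nectar spur, supporting them as a clade.
gular pouch (derived state '1') is shared by Lineage G, Lineage L, Lineage Y, and Lineage Z — a synapomorphy uniting that clade.
compound eyes: derived state '1' in Lineage G, Lineage L, and Lineage Z only — synapomorphy for {Lineage G, Lineage L, Lineage Z}.
wing venation reduced (derived state '1') is shared by Lineage B, Lineage G, Lineage L, Lineage Y, and Lineage Z — a synapomorphy uniting that clade.
dorsal spines (state '1') occurs in Lineage J and Lineage Z but conflicts with the nesting implied by the other characters — most parsimoniously interpreted as homoplasy.
Most parsimonious ingroup topology: (((Lineage Y,((Lineage G,Lineage L),Lineage Z)),Lineage B),Lineage J).
Lineage Z and Lineage Y share a more recent common ancestor with each other than either does with Lineage B, so Lineage B is the least closely related of the three.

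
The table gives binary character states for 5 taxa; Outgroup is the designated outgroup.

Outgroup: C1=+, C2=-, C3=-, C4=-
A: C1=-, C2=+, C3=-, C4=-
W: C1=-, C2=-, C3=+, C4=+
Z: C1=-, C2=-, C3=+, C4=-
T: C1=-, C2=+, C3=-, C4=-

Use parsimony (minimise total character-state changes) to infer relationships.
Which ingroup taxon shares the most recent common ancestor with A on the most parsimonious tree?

T

Character polarity is set by the outgroup: the derived state is whichever differs from the outgroup's state, so for C1 the derived state is '-', and for the remaining characters it is '+'.
All ingroup taxa share the derived state '-' for C1; it defines the ingroup but does not resolve relationships within it.
C2: derived state '+' in A and T only — synapomorphy for {A, T}.
Only W and Z show the derived state '+' for C3, supporting them as a clade.
C4: derived state '+' in W only — an autapomorphy, so it tells us nothing about relationships among taxa.
Most parsimonious ingroup topology: ((A,T),(W,Z)).
A and T form a cherry on this tree, so they are sister taxa.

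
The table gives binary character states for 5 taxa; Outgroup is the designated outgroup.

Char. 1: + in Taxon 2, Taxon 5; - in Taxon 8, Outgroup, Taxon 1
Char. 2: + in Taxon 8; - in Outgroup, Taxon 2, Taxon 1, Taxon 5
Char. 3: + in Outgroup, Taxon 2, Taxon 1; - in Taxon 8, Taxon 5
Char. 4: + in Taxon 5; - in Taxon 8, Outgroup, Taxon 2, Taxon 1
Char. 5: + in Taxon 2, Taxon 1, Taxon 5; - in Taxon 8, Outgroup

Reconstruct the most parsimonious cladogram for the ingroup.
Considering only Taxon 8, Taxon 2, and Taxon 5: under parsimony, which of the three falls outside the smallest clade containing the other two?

Character polarity is set by the outgroup: the derived state is whichever differs from the outgroup's state, so for Char. 3 the derived state is '-', and for the remaining characters it is '+'.
Char. 1: derived state '+' in Taxon 2 and Taxon 5 only — synapomorphy for {Taxon 2, Taxon 5}.
Char. 2 (derived state '+') is unique to Taxon 8 (autapomorphy; uninformative for grouping).
Char. 3 groups Taxon 5 and Taxon 8, which is incompatible with the clades supported by the remaining characters; treating it as convergent (homoplasy) costs fewer steps than any alternative tree.
Char. 4 (derived state '+') is unique to Taxon 5 (autapomorphy; uninformative for grouping).
Char. 5: derived state '+' in Taxon 1, Taxon 2, and Taxon 5 only — synapomorphy for {Taxon 1, Taxon 2, Taxon 5}.
Most parsimonious ingroup topology: ((Taxon 1,(Taxon 5,Taxon 2)),Taxon 8).
Taxon 5 and Taxon 2 share a more recent common ancestor with each other than either does with Taxon 8, so Taxon 8 is the least closely related of the three.

Taxon 8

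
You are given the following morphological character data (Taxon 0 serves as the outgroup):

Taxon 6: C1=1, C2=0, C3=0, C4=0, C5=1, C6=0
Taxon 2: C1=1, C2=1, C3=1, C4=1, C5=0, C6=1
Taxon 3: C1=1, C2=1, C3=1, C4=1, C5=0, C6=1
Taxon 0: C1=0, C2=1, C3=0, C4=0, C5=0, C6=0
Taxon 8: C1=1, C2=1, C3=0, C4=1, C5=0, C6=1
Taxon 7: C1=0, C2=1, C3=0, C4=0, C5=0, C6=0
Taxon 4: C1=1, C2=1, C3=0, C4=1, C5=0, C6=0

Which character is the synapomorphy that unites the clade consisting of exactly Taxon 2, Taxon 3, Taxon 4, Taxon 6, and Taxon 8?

C1

Character polarity is set by the outgroup: the derived state is whichever differs from the outgroup's state, so for C2 the derived state is '0', and for the remaining characters it is '1'.
C1 (derived state '1') is shared by Taxon 2, Taxon 3, Taxon 4, Taxon 6, and Taxon 8 — a synapomorphy uniting that clade.
C2 (derived state '0') is unique to Taxon 6 (autapomorphy; uninformative for grouping).
C3: derived state '1' in Taxon 2 and Taxon 3 only — synapomorphy for {Taxon 2, Taxon 3}.
Only Taxon 2, Taxon 3, Taxon 4, and Taxon 8 show the derived state '1' for C4, supporting them as a clade.
C5 (derived state '1') is unique to Taxon 6 (autapomorphy; uninformative for grouping).
C6 (derived state '1') is shared by Taxon 2, Taxon 3, and Taxon 8 — a synapomorphy uniting that clade.
Most parsimonious ingroup topology: (((((Taxon 2,Taxon 3),Taxon 8),Taxon 4),Taxon 6),Taxon 7).
The clade {Taxon 2, Taxon 3, Taxon 4, Taxon 6, Taxon 8} is supported by C1: its derived state '1' occurs in exactly those taxa and in no other taxon (including the outgroup).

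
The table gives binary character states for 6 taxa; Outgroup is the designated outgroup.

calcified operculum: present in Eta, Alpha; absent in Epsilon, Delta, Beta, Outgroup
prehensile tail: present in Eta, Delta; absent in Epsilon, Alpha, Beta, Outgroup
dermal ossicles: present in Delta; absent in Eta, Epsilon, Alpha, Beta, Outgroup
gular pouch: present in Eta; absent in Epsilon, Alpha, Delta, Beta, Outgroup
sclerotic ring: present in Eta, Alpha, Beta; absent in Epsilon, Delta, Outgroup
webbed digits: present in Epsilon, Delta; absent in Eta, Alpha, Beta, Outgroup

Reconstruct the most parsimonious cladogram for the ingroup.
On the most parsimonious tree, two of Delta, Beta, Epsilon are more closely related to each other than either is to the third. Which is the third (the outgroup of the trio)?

Beta

The outgroup has state 'absent' for every character, so 'present' is the derived state throughout.
calcified operculum: derived state 'present' in Alpha and Eta only — synapomorphy for {Alpha, Eta}.
prehensile tail groups Delta and Eta, which is incompatible with the clades supported by the remaining characters; treating it as convergent (homoplasy) costs fewer steps than any alternative tree.
dermal ossicles (derived state 'present') is unique to Delta (autapomorphy; uninformative for grouping).
gular pouch (derived state 'present') is unique to Eta (autapomorphy; uninformative for grouping).
sclerotic ring (derived state 'present') is shared by Alpha, Beta, and Eta — a synapomorphy uniting that clade.
webbed digits (derived state 'present') is shared by Delta and Epsilon — a synapomorphy uniting that clade.
Most parsimonious ingroup topology: ((Beta,(Eta,Alpha)),(Delta,Epsilon)).
Delta and Epsilon share a more recent common ancestor with each other than either does with Beta, so Beta is the least closely related of the three.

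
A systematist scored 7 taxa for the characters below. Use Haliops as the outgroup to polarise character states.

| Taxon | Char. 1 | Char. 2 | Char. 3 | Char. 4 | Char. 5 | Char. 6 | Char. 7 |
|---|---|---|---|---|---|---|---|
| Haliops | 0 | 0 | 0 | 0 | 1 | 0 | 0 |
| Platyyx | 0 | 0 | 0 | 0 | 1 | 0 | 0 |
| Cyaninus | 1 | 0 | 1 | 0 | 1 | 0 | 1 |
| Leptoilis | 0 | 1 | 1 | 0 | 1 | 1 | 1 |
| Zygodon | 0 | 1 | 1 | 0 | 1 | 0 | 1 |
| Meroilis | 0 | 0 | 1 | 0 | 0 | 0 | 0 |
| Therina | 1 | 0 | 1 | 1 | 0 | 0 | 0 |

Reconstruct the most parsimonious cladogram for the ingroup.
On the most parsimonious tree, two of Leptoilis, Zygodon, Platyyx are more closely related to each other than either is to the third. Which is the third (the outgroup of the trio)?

Platyyx

Character polarity is set by the outgroup: the derived state is whichever differs from the outgroup's state, so for Char. 5 the derived state is '0', and for the remaining characters it is '1'.
Char. 1 groups Cyaninus and Therina, which is incompatible with the clades supported by the remaining characters; treating it as convergent (homoplasy) costs fewer steps than any alternative tree.
Char. 2: derived state '1' in Leptoilis and Zygodon only — synapomorphy for {Leptoilis, Zygodon}.
Only Cyaninus, Leptoilis, Meroilis, Therina, and Zygodon show the derived state '1' for Char. 3, supporting them as a clade.
Char. 4: derived state '1' in Therina only — an autapomorphy, so it tells us nothing about relationships among taxa.
Char. 5 (derived state '0') is shared by Meroilis and Therina — a synapomorphy uniting that clade.
Char. 6: derived state '1' in Leptoilis only — an autapomorphy, so it tells us nothing about relationships among taxa.
Char. 7 (derived state '1') is shared by Cyaninus, Leptoilis, and Zygodon — a synapomorphy uniting that clade.
Most parsimonious ingroup topology: (Platyyx,((Cyaninus,(Leptoilis,Zygodon)),(Meroilis,Therina))).
Leptoilis and Zygodon share a more recent common ancestor with each other than either does with Platyyx, so Platyyx is the least closely related of the three.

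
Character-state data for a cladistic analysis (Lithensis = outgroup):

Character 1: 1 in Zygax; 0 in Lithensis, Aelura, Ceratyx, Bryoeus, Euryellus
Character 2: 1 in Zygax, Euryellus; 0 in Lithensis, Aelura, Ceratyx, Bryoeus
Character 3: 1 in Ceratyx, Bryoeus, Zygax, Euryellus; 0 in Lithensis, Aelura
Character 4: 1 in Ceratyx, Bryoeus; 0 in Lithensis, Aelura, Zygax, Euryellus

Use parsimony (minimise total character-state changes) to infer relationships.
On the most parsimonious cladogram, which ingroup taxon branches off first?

Aelura

The outgroup has state '0' for every character, so '1' is the derived state throughout.
Character 1 (derived state '1') is unique to Zygax (autapomorphy; uninformative for grouping).
Character 2 (derived state '1') is shared by Euryellus and Zygax — a synapomorphy uniting that clade.
Only Bryoeus, Ceratyx, Euryellus, and Zygax show the derived state '1' for Character 3, supporting them as a clade.
Character 4 (derived state '1') is shared by Bryoeus and Ceratyx — a synapomorphy uniting that clade.
Most parsimonious ingroup topology: (Aelura,((Ceratyx,Bryoeus),(Zygax,Euryellus))).
Aelura is sister to the clade containing all other ingroup taxa, so it is the earliest-diverging (most basal) ingroup lineage.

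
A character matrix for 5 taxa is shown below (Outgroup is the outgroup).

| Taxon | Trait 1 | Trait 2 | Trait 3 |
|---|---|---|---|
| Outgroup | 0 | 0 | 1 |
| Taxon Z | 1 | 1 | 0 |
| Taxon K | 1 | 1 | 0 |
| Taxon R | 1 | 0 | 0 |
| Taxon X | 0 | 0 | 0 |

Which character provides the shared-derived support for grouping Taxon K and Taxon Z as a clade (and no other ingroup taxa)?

Trait 2

Character polarity is set by the outgroup: the derived state is whichever differs from the outgroup's state, so for Trait 3 the derived state is '0', and for the remaining characters it is '1'.
Trait 1 (derived state '1') is shared by Taxon K, Taxon R, and Taxon Z — a synapomorphy uniting that clade.
Trait 2: derived state '1' in Taxon K and Taxon Z only — synapomorphy for {Taxon K, Taxon Z}.
Trait 3 (derived state '0') is shared by all ingroup taxa — unites the whole ingroup.
Most parsimonious ingroup topology: (((Taxon Z,Taxon K),Taxon R),Taxon X).
The clade {Taxon K, Taxon Z} is supported by Trait 2: its derived state '1' occurs in exactly those taxa and in no other taxon (including the outgroup).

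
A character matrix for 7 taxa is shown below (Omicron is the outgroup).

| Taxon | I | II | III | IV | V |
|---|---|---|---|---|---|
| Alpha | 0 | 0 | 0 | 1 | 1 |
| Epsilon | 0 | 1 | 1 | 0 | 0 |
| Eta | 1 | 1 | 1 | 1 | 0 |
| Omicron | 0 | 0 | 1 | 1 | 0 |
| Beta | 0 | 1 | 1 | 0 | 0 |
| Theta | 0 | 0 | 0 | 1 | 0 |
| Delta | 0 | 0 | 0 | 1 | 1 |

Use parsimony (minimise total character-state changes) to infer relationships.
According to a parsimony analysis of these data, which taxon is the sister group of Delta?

Alpha

Character polarity is set by the outgroup: the derived state is whichever differs from the outgroup's state, so for III, IV the derived state is '0', and for the remaining characters it is '1'.
I (derived state '1') is unique to Eta (autapomorphy; uninformative for grouping).
II (derived state '1') is shared by Beta, Epsilon, and Eta — a synapomorphy uniting that clade.
Only Alpha, Delta, and Theta show the derived state '0' for III, supporting them as a clade.
IV: derived state '0' in Beta and Epsilon only — synapomorphy for {Beta, Epsilon}.
V: derived state '1' in Alpha and Delta only — synapomorphy for {Alpha, Delta}.
Most parsimonious ingroup topology: (((Alpha,Delta),Theta),(Eta,(Beta,Epsilon))).
Delta and Alpha form a cherry on this tree, so they are sister taxa.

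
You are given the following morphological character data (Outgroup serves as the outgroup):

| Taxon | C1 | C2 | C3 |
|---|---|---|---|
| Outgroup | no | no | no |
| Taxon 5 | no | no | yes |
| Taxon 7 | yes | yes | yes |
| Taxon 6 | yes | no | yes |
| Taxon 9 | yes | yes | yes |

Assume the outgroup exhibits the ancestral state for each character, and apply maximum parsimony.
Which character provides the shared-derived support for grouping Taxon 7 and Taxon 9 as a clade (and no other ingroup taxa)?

C2

The outgroup has state 'no' for every character, so 'yes' is the derived state throughout.
Only Taxon 6, Taxon 7, and Taxon 9 show the derived state 'yes' for C1, supporting them as a clade.
Only Taxon 7 and Taxon 9 show the derived state 'yes' for C2, supporting them as a clade.
All ingroup taxa share the derived state 'yes' for C3; it defines the ingroup but does not resolve relationships within it.
Most parsimonious ingroup topology: (Taxon 5,((Taxon 7,Taxon 9),Taxon 6)).
The clade {Taxon 7, Taxon 9} is supported by C2: its derived state 'yes' occurs in exactly those taxa and in no other taxon (including the outgroup).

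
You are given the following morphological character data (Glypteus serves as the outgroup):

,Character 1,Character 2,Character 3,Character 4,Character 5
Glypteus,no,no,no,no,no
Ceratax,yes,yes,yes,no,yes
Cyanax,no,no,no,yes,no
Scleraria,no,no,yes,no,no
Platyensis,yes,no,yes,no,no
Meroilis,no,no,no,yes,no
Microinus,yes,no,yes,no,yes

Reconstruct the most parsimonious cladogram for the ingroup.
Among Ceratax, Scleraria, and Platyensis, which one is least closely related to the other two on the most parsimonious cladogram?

The outgroup has state 'no' for every character, so 'yes' is the derived state throughout.
Character 1 (derived state 'yes') is shared by Ceratax, Microinus, and Platyensis — a synapomorphy uniting that clade.
Character 2 (derived state 'yes') is unique to Ceratax (autapomorphy; uninformative for grouping).
Character 3: derived state 'yes' in Ceratax, Microinus, Platyensis, and Scleraria only — synapomorphy for {Ceratax, Microinus, Platyensis, Scleraria}.
Character 4: derived state 'yes' in Cyanax and Meroilis only — synapomorphy for {Cyanax, Meroilis}.
Character 5 (derived state 'yes') is shared by Ceratax and Microinus — a synapomorphy uniting that clade.
Most parsimonious ingroup topology: ((((Ceratax,Microinus),Platyensis),Scleraria),(Cyanax,Meroilis)).
Platyensis and Ceratax share a more recent common ancestor with each other than either does with Scleraria, so Scleraria is the least closely related of the three.

Scleraria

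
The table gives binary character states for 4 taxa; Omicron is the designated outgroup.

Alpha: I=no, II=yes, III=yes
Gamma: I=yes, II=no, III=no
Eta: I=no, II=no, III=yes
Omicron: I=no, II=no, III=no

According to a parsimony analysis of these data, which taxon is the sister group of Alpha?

The outgroup has state 'no' for every character, so 'yes' is the derived state throughout.
I (derived state 'yes') is unique to Gamma (autapomorphy; uninformative for grouping).
II (derived state 'yes') is unique to Alpha (autapomorphy; uninformative for grouping).
Only Alpha and Eta show the derived state 'yes' for III, supporting them as a clade.
Most parsimonious ingroup topology: (Gamma,(Alpha,Eta)).
Alpha and Eta form a cherry on this tree, so they are sister taxa.

Eta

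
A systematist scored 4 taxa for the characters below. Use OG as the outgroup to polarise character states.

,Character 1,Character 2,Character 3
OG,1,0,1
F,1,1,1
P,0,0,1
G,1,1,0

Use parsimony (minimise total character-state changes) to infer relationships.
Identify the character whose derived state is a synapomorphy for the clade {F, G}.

Character polarity is set by the outgroup: the derived state is whichever differs from the outgroup's state, so for Character 1, Character 3 the derived state is '0', and for the remaining characters it is '1'.
Character 1: derived state '0' in P only — an autapomorphy, so it tells us nothing about relationships among taxa.
Character 2: derived state '1' in F and G only — synapomorphy for {F, G}.
Character 3 (derived state '0') is unique to G (autapomorphy; uninformative for grouping).
Most parsimonious ingroup topology: ((F,G),P).
The clade {F, G} is supported by Character 2: its derived state '1' occurs in exactly those taxa and in no other taxon (including the outgroup).

Character 2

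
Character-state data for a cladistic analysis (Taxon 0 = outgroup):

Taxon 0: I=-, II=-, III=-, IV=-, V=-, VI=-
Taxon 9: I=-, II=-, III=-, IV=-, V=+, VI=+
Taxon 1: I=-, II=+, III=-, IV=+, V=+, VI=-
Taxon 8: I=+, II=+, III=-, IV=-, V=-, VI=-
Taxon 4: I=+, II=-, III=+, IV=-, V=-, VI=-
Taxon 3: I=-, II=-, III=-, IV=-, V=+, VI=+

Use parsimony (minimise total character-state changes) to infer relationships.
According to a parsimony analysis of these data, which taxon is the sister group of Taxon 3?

The outgroup has state '-' for every character, so '+' is the derived state throughout.
Only Taxon 4 and Taxon 8 show the derived state '+' for I, supporting them as a clade.
II (state '+') occurs in Taxon 1 and Taxon 8 but conflicts with the nesting implied by the other characters — most parsimoniously interpreted as homoplasy.
III (derived state '+') is unique to Taxon 4 (autapomorphy; uninformative for grouping).
IV: derived state '+' in Taxon 1 only — an autapomorphy, so it tells us nothing about relationships among taxa.
V: derived state '+' in Taxon 1, Taxon 3, and Taxon 9 only — synapomorphy for {Taxon 1, Taxon 3, Taxon 9}.
Only Taxon 3 and Taxon 9 show the derived state '+' for VI, supporting them as a clade.
Most parsimonious ingroup topology: (((Taxon 9,Taxon 3),Taxon 1),(Taxon 8,Taxon 4)).
Taxon 3 and Taxon 9 form a cherry on this tree, so they are sister taxa.

Taxon 9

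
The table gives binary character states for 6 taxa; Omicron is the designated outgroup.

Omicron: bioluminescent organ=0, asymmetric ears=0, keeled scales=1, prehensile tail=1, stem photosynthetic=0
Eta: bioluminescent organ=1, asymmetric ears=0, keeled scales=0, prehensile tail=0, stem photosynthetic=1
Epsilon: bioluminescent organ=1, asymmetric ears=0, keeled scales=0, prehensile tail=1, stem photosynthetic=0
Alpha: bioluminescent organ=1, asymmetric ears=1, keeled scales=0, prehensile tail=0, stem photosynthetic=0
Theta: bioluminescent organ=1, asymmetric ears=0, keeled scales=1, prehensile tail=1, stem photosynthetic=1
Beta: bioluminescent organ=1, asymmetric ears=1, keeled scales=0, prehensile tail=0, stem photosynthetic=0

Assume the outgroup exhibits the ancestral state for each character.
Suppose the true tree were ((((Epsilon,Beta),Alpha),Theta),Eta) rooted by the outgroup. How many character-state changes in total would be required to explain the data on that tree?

10

Map each character onto ((((Epsilon,Beta),Alpha),Theta),Eta) (rooted by Omicron) and count the minimum state changes it requires (Fitch parsimony):
bioluminescent organ: 1; asymmetric ears: 2; keeled scales: 2; prehensile tail: 3; stem photosynthetic: 2.
Total tree length = 10.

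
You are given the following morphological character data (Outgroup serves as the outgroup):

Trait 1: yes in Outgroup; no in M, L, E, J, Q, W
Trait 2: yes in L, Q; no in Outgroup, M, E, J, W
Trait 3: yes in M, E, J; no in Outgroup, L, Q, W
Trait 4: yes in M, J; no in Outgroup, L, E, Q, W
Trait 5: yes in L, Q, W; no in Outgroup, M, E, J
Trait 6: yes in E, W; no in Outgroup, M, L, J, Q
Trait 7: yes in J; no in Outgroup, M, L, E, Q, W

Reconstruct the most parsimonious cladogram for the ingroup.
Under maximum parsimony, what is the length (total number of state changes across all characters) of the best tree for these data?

8

Character polarity is set by the outgroup: the derived state is whichever differs from the outgroup's state, so for Trait 1 the derived state is 'no', and for the remaining characters it is 'yes'.
All ingroup taxa share the derived state 'no' for Trait 1; it defines the ingroup but does not resolve relationships within it.
Only L and Q show the derived state 'yes' for Trait 2, supporting them as a clade.
Only E, J, and M show the derived state 'yes' for Trait 3, supporting them as a clade.
Trait 4 (derived state 'yes') is shared by J and M — a synapomorphy uniting that clade.
Trait 5: derived state 'yes' in L, Q, and W only — synapomorphy for {L, Q, W}.
Trait 6 (state 'yes') occurs in E and W but conflicts with the nesting implied by the other characters — most parsimoniously interpreted as homoplasy.
Trait 7 (derived state 'yes') is unique to J (autapomorphy; uninformative for grouping).
Most parsimonious ingroup topology: (((M,J),E),((L,Q),W)).
Changes per character on this tree: Trait 1: 1; Trait 2: 1; Trait 3: 1; Trait 4: 1; Trait 5: 1; Trait 6: 2; Trait 7: 1.
Total = 8.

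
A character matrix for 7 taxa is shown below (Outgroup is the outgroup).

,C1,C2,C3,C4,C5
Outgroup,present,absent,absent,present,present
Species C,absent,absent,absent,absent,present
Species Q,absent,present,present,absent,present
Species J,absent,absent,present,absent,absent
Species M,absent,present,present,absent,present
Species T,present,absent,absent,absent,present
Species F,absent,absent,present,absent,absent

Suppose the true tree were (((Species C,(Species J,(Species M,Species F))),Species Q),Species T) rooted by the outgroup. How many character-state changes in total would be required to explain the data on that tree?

8

Map each character onto (((Species C,(Species J,(Species M,Species F))),Species Q),Species T) (rooted by Outgroup) and count the minimum state changes it requires (Fitch parsimony):
C1: 1; C2: 2; C3: 2; C4: 1; C5: 2.
Total tree length = 8.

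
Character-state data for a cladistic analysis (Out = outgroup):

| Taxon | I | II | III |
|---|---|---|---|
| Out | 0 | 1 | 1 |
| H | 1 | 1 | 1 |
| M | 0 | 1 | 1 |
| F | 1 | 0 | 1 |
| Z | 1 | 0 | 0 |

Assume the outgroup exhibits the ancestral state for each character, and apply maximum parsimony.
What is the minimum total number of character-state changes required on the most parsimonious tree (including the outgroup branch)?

Character polarity is set by the outgroup: the derived state is whichever differs from the outgroup's state, so for II, III the derived state is '0', and for the remaining characters it is '1'.
I: derived state '1' in F, H, and Z only — synapomorphy for {F, H, Z}.
II (derived state '0') is shared by F and Z — a synapomorphy uniting that clade.
III (derived state '0') is unique to Z (autapomorphy; uninformative for grouping).
Most parsimonious ingroup topology: ((H,(F,Z)),M).
Changes per character on this tree: I: 1; II: 1; III: 1.
Total = 3.

3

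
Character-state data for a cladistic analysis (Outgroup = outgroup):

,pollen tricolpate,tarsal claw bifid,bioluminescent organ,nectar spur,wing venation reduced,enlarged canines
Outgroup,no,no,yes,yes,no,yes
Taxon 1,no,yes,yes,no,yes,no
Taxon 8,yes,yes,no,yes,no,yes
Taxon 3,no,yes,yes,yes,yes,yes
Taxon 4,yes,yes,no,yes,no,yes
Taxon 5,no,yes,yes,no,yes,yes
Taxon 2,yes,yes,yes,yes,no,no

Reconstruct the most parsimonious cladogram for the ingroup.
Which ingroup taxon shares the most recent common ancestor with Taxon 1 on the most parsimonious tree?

Taxon 5

Character polarity is set by the outgroup: the derived state is whichever differs from the outgroup's state, so for bioluminescent organ, nectar spur, enlarged canines the derived state is 'no', and for the remaining characters it is 'yes'.
Only Taxon 2, Taxon 4, and Taxon 8 show the derived state 'yes' for pollen tricolpate, supporting them as a clade.
tarsal claw bifid (derived state 'yes') is shared by all ingroup taxa — unites the whole ingroup.
Only Taxon 4 and Taxon 8 show the derived state 'no' for bioluminescent organ, supporting them as a clade.
nectar spur (derived state 'no') is shared by Taxon 1 and Taxon 5 — a synapomorphy uniting that clade.
wing venation reduced (derived state 'yes') is shared by Taxon 1, Taxon 3, and Taxon 5 — a synapomorphy uniting that clade.
enlarged canines groups Taxon 1 and Taxon 2, which is incompatible with the clades supported by the remaining characters; treating it as convergent (homoplasy) costs fewer steps than any alternative tree.
Most parsimonious ingroup topology: (((Taxon 1,Taxon 5),Taxon 3),((Taxon 8,Taxon 4),Taxon 2)).
Taxon 1 and Taxon 5 form a cherry on this tree, so they are sister taxa.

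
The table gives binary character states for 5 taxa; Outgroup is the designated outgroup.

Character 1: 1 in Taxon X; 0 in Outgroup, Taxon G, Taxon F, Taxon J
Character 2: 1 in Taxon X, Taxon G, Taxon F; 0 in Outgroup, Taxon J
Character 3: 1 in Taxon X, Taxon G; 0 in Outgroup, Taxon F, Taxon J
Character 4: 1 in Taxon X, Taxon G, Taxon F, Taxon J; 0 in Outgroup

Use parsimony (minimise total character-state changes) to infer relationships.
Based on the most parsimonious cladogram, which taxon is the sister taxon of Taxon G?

Taxon X

The outgroup has state '0' for every character, so '1' is the derived state throughout.
Character 1 (derived state '1') is unique to Taxon X (autapomorphy; uninformative for grouping).
Character 2: derived state '1' in Taxon F, Taxon G, and Taxon X only — synapomorphy for {Taxon F, Taxon G, Taxon X}.
Character 3: derived state '1' in Taxon G and Taxon X only — synapomorphy for {Taxon G, Taxon X}.
All ingroup taxa share the derived state '1' for Character 4; it defines the ingroup but does not resolve relationships within it.
Most parsimonious ingroup topology: (((Taxon X,Taxon G),Taxon F),Taxon J).
Taxon G and Taxon X form a cherry on this tree, so they are sister taxa.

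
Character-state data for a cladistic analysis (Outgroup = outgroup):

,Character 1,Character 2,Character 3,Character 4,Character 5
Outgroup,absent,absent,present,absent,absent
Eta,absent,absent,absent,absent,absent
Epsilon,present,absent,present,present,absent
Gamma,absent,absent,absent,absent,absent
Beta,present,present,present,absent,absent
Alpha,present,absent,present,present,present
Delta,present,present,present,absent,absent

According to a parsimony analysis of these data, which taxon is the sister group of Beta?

Character polarity is set by the outgroup: the derived state is whichever differs from the outgroup's state, so for Character 3 the derived state is 'absent', and for the remaining characters it is 'present'.
Character 1: derived state 'present' in Alpha, Beta, Delta, and Epsilon only — synapomorphy for {Alpha, Beta, Delta, Epsilon}.
Character 2: derived state 'present' in Beta and Delta only — synapomorphy for {Beta, Delta}.
Character 3 (derived state 'absent') is shared by Eta and Gamma — a synapomorphy uniting that clade.
Only Alpha and Epsilon show the derived state 'present' for Character 4, supporting them as a clade.
Character 5 (derived state 'present') is unique to Alpha (autapomorphy; uninformative for grouping).
Most parsimonious ingroup topology: ((Eta,Gamma),((Epsilon,Alpha),(Beta,Delta))).
Beta and Delta form a cherry on this tree, so they are sister taxa.

Delta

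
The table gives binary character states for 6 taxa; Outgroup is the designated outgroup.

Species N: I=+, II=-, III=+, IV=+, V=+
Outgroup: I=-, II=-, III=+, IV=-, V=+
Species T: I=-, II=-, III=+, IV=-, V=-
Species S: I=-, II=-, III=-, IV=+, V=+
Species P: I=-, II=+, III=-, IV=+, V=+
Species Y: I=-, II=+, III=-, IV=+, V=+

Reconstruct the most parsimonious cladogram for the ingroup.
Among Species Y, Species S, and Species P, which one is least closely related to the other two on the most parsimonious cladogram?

Species S

Character polarity is set by the outgroup: the derived state is whichever differs from the outgroup's state, so for III, V the derived state is '-', and for the remaining characters it is '+'.
I: derived state '+' in Species N only — an autapomorphy, so it tells us nothing about relationships among taxa.
II (derived state '+') is shared by Species P and Species Y — a synapomorphy uniting that clade.
III: derived state '-' in Species P, Species S, and Species Y only — synapomorphy for {Species P, Species S, Species Y}.
IV: derived state '+' in Species N, Species P, Species S, and Species Y only — synapomorphy for {Species N, Species P, Species S, Species Y}.
V (derived state '-') is unique to Species T (autapomorphy; uninformative for grouping).
Most parsimonious ingroup topology: ((((Species Y,Species P),Species S),Species N),Species T).
Species Y and Species P share a more recent common ancestor with each other than either does with Species S, so Species S is the least closely related of the three.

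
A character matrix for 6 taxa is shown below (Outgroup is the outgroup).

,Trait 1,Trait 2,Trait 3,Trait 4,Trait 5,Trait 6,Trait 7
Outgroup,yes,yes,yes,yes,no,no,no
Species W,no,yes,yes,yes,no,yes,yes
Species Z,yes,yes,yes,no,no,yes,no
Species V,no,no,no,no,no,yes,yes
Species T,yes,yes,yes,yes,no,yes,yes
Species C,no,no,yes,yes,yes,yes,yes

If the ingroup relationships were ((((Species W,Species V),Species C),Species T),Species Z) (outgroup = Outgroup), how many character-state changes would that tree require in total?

9

Map each character onto ((((Species W,Species V),Species C),Species T),Species Z) (rooted by Outgroup) and count the minimum state changes it requires (Fitch parsimony):
Trait 1: 1; Trait 2: 2; Trait 3: 1; Trait 4: 2; Trait 5: 1; Trait 6: 1; Trait 7: 1.
Total tree length = 9.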